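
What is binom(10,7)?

C(10,7) = C(10,3) by symmetry.
C(10,3) = (10·9·8) / 3! = 720 / 6 = 120.

120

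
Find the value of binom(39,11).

1676056044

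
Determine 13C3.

286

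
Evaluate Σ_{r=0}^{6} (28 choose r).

499178

1 + 28 + 378 + 3276 + 20475 + 98280 + 376740 = 499178.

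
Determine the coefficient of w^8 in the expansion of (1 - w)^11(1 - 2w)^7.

Coefficient of w^8 = Σ_{j} C(11,j)·(-1)^j·C(7,8-j)·(-2)^(8-j) for j from 1 to 8.
= 1408 + 24640 + 110880 + 184800 + 129360 + 38808 + 4620 + 165 = 494681.

494681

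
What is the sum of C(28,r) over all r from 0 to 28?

268435456

Setting x = 1 in (1+x)^28 gives Σ C(28,r) = 2^28 = 268435456.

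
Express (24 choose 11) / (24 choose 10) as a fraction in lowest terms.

C(n,k+1)/C(n,k) = (n−k)/(k+1) = (24−10)/(10+1) = 14/11.

14/11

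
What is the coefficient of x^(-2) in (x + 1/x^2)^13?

General term: C(13,j)·(x)^j·(1/x^2)^(13-j), with x-exponent 1j − 2(13−j) = 3j − 26.
Set 3j − 26 = -2: j = 8.
C(13,8) = 1287; 1^8 = 1; 1^5 = 1.
Coefficient = 1287 · 1 · 1 = 1287.

1287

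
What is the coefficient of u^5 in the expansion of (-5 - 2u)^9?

-2520000

The general term is C(9,j)·(-5)^j·(-2u)^(9-j); the u^5 term has j = 4.
C(9,4) = 126.
Coefficient = C(9,4) · (-5)^4 · (-2)^5 = 126 · 625 · (-32) = -2520000.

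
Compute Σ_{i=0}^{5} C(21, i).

1 + 21 + 210 + 1330 + 5985 + 20349 = 27896.

27896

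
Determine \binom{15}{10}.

C(15,10) = C(15,5) by symmetry.
C(15,5) = (15·14·13·12·11) / 5! = 360360 / 120 = 3003.

3003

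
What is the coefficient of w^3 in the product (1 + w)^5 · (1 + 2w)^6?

590

Coefficient of w^3 = Σ_{j} C(5,j)·1^j·C(6,3-j)·2^(3-j) for j from 0 to 3.
= 160 + 300 + 120 + 10 = 590.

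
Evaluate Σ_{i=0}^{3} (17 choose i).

834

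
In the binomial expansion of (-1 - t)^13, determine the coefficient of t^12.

The general term is C(13,j)·(-1)^j·(-t)^(13-j); the t^12 term has j = 1.
C(13,1) = 13.
Coefficient = C(13,1) · (-1)^1 = 13 · (-1) = -13.

-13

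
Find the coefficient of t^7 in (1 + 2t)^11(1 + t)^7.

795455

Coefficient of t^7 = Σ_{j} C(11,j)·2^j·C(7,7-j)·1^(7-j) for j from 0 to 7.
= 1 + 154 + 4620 + 46200 + 184800 + 310464 + 206976 + 42240 = 795455.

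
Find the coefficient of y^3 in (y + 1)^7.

The general term is C(7,j)·(y)^j·(1)^(7-j); the y^3 term has j = 3.
C(7,3) = 35.
Coefficient = C(7,3) = 35.

35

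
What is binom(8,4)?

70

C(8,4) = (8·7·6·5) / 4! = 1680 / 24 = 70.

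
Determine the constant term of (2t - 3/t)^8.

General term: C(8,j)·(2t)^j·(-3/t)^(8-j), with t-exponent 1j − 1(8−j) = 2j − 8.
Set 2j − 8 = 0: j = 4.
C(8,4) = 70; 2^4 = 16; (-3)^4 = 81.
Coefficient = 70 · 16 · 81 = 90720.

90720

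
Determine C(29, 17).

C(29,17) = C(29,12) by symmetry.
C(29,12) = (29·28·27·26·25·24·23·22·21·20·19·18) / 12! = 24858235898496000 / 479001600 = 51895935.

51895935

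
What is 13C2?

C(13,2) = (13·12) / 2! = 156 / 2 = 78.

78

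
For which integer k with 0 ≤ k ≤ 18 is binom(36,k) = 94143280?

9

C(36,k) increases on 0 ≤ k ≤ 18. C(36,8) = 30260340 and C(36,9) = 94143280, so k = 9.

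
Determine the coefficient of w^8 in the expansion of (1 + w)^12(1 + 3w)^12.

Coefficient of w^8 = Σ_{j} C(12,j)·1^j·C(12,8-j)·3^(8-j) for j from 0 to 8.
= 3247695 + 20785248 + 44457336 + 42340320 + 19847025 + 4704480 + 548856 + 28512 + 495 = 135959967.

135959967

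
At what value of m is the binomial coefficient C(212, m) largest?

106

C(212,m) is maximized at m = 212/2 = 106.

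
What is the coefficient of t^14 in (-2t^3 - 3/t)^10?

General term: C(10,j)·(-2t^3)^j·(-3/t)^(10-j), with t-exponent 3j − 1(10−j) = 4j − 10.
Set 4j − 10 = 14: j = 6.
C(10,6) = 210; (-2)^6 = 64; (-3)^4 = 81.
Coefficient = 210 · 64 · 81 = 1088640.

1088640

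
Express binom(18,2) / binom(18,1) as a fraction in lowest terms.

17/2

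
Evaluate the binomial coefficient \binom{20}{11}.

167960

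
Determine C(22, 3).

1540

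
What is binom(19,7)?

C(19,7) = (19·18·17·16·15·14·13) / 7! = 253955520 / 5040 = 50388.

50388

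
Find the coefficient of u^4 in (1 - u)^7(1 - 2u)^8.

7203

Coefficient of u^4 = Σ_{j} C(7,j)·(-1)^j·C(8,4-j)·(-2)^(4-j) for j from 0 to 4.
= 1120 + 3136 + 2352 + 560 + 35 = 7203.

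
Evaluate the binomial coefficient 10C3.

C(10,3) = (10·9·8) / 3! = 720 / 6 = 120.

120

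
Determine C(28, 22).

C(28,22) = C(28,6) by symmetry.
C(28,6) = (28·27·26·25·24·23) / 6! = 271252800 / 720 = 376740.

376740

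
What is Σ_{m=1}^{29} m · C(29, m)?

Since m·C(29,m) = 29·C(28,m−1), the sum is 29·2^28 = 29·268435456 = 7784628224.

7784628224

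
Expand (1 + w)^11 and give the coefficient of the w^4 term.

330

The general term is C(11,j)·(1)^j·(w)^(11-j); the w^4 term has j = 7.
C(11,7) = 330.
Coefficient = C(11,7) = 330.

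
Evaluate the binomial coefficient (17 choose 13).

2380

C(17,13) = C(17,4) by symmetry.
C(17,4) = (17·16·15·14) / 4! = 57120 / 24 = 2380.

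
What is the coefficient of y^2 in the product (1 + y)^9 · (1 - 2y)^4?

-12

Coefficient of y^2 = Σ_{j} C(9,j)·1^j·C(4,2-j)·(-2)^(2-j) for j from 0 to 2.
= 24 + (-72) + 36 = -12.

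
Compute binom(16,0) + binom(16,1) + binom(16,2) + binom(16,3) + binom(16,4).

1 + 16 + 120 + 560 + 1820 = 2517.

2517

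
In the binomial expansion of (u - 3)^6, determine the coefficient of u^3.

-540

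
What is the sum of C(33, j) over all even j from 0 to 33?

Half of (1+1)^33 + (1−1)^33 gives the even-index sum: 2^32 = 4294967296.

4294967296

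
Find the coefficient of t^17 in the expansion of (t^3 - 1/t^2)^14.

-2002

General term: C(14,j)·(t^3)^j·(-1/t^2)^(14-j), with t-exponent 3j − 2(14−j) = 5j − 28.
Set 5j − 28 = 17: j = 9.
C(14,9) = 2002; 1^9 = 1; (-1)^5 = -1.
Coefficient = 2002 · 1 · (-1) = -2002.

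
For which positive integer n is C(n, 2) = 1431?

n(n−1)/2 = 1431 ⇒ n(n−1) = 2862. Since 54·53 = 2862, n = 54.

54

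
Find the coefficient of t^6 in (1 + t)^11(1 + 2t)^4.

Coefficient of t^6 = Σ_{j} C(11,j)·1^j·C(4,6-j)·2^(6-j) for j from 2 to 6.
= 880 + 5280 + 7920 + 3696 + 462 = 18238.

18238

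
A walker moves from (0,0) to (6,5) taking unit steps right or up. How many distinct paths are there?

462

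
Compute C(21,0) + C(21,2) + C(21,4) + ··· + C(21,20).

1048576

Half of (1+1)^21 + (1−1)^21 gives the even-index sum: 2^20 = 1048576.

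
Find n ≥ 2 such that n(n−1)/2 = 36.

n(n−1)/2 = 36 ⇒ n(n−1) = 72. Since 9·8 = 72, n = 9.

9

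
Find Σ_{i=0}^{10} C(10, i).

The entries of row 10 sum to 2^10 = 1024.

1024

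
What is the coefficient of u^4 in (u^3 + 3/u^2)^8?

5670

General term: C(8,j)·(u^3)^j·(3/u^2)^(8-j), with u-exponent 3j − 2(8−j) = 5j − 16.
Set 5j − 16 = 4: j = 4.
C(8,4) = 70; 1^4 = 1; 3^4 = 81.
Coefficient = 70 · 1 · 81 = 5670.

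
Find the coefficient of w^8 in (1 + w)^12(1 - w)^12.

495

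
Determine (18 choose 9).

C(18,9) = (18·17·16·15·14·13·12·11·10) / 9! = 17643225600 / 362880 = 48620.

48620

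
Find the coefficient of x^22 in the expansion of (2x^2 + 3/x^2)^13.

159744

General term: C(13,j)·(2x^2)^j·(3/x^2)^(13-j), with x-exponent 2j − 2(13−j) = 4j − 26.
Set 4j − 26 = 22: j = 12.
C(13,12) = 13; 2^12 = 4096; 3^1 = 3.
Coefficient = 13 · 4096 · 3 = 159744.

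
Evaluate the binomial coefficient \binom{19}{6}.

27132

C(19,6) = (19·18·17·16·15·14) / 6! = 19535040 / 720 = 27132.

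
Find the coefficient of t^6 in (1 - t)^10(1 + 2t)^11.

1794

Coefficient of t^6 = Σ_{j} C(10,j)·(-1)^j·C(11,6-j)·2^(6-j) for j from 0 to 6.
= 29568 + (-147840) + 237600 + (-158400) + 46200 + (-5544) + 210 = 1794.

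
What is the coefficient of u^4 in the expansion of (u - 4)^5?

The general term is C(5,j)·(u)^j·(-4)^(5-j); the u^4 term has j = 4.
C(5,4) = 5.
Coefficient = C(5,4) · (-4)^1 = 5 · (-4) = -20.

-20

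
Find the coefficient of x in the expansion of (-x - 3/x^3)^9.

General term: C(9,j)·(-x)^j·(-3/x^3)^(9-j), with x-exponent 1j − 3(9−j) = 4j − 27.
Set 4j − 27 = 1: j = 7.
C(9,7) = 36; (-1)^7 = -1; (-3)^2 = 9.
Coefficient = 36 · (-1) · 9 = -324.

-324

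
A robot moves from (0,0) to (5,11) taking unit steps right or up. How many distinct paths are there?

4368

Each path is a sequence of 16 steps with 5 rights: C(16,5) = 4368.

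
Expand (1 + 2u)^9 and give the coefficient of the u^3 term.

672

The general term is C(9,j)·(1)^j·(2u)^(9-j); the u^3 term has j = 6.
C(9,6) = 84.
Coefficient = C(9,6) · 2^3 = 84 · 8 = 672.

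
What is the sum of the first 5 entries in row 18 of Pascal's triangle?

1 + 18 + 153 + 816 + 3060 = 4048.

4048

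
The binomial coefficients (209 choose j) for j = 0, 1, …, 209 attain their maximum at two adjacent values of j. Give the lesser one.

104

For odd n = 209, C(209,j) peaks at j = (n−1)/2 and (n+1)/2; the lesser is 104.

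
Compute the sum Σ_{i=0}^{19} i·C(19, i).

Since i·C(19,i) = 19·C(18,i−1), the sum is 19·2^18 = 19·262144 = 4980736.

4980736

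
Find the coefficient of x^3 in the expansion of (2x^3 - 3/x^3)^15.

General term: C(15,j)·(2x^3)^j·(-3/x^3)^(15-j), with x-exponent 3j − 3(15−j) = 6j − 45.
Set 6j − 45 = 3: j = 8.
C(15,8) = 6435; 2^8 = 256; (-3)^7 = -2187.
Coefficient = 6435 · 256 · (-2187) = -3602776320.

-3602776320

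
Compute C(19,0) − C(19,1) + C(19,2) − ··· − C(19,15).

-816

The partial alternating sum Σ_{k=0}^{15} (−1)^k C(19,k) = (−1)^15 C(18,15) = -816.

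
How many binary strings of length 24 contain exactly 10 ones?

Choose the 10 positions: C(24,10) = 1961256.

1961256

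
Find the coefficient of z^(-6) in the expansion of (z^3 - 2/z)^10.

General term: C(10,j)·(z^3)^j·(-2/z)^(10-j), with z-exponent 3j − 1(10−j) = 4j − 10.
Set 4j − 10 = -6: j = 1.
C(10,1) = 10; 1^1 = 1; (-2)^9 = -512.
Coefficient = 10 · 1 · (-512) = -5120.

-5120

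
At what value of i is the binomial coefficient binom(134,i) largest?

67

C(134,i) is maximized at i = 134/2 = 67.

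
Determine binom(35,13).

1476337800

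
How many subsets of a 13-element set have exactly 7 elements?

1716

Choose the 7 positions: C(13,7) = 1716.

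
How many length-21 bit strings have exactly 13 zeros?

203490

Choose the 13 positions: C(21,13) = 203490.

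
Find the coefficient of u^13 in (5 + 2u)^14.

The general term is C(14,j)·(5)^j·(2u)^(14-j); the u^13 term has j = 1.
C(14,1) = 14.
Coefficient = C(14,1) · 5^1 · 2^13 = 14 · 5 · 8192 = 573440.

573440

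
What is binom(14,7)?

C(14,7) = (14·13·12·11·10·9·8) / 7! = 17297280 / 5040 = 3432.

3432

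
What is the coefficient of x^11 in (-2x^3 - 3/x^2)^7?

-6048

General term: C(7,j)·(-2x^3)^j·(-3/x^2)^(7-j), with x-exponent 3j − 2(7−j) = 5j − 14.
Set 5j − 14 = 11: j = 5.
C(7,5) = 21; (-2)^5 = -32; (-3)^2 = 9.
Coefficient = 21 · (-32) · 9 = -6048.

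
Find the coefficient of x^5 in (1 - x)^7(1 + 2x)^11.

-1407

Coefficient of x^5 = Σ_{j} C(7,j)·(-1)^j·C(11,5-j)·2^(5-j) for j from 0 to 5.
= 14784 + (-36960) + 27720 + (-7700) + 770 + (-21) = -1407.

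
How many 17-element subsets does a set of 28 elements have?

21474180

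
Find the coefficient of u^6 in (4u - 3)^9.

-9289728

The general term is C(9,j)·(4u)^j·(-3)^(9-j); the u^6 term has j = 6.
C(9,6) = 84.
Coefficient = C(9,6) · 4^6 · (-3)^3 = 84 · 4096 · (-27) = -9289728.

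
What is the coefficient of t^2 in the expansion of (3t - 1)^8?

252

The general term is C(8,j)·(3t)^j·(-1)^(8-j); the t^2 term has j = 2.
C(8,2) = 28.
Coefficient = C(8,2) · 3^2 = 28 · 9 = 252.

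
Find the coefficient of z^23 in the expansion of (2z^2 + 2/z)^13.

106496

General term: C(13,j)·(2z^2)^j·(2/z)^(13-j), with z-exponent 2j − 1(13−j) = 3j − 13.
Set 3j − 13 = 23: j = 12.
C(13,12) = 13; 2^12 = 4096; 2^1 = 2.
Coefficient = 13 · 4096 · 2 = 106496.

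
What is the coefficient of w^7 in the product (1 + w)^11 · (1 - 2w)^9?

Coefficient of w^7 = Σ_{j} C(11,j)·1^j·C(9,7-j)·(-2)^(7-j) for j from 0 to 7.
= (-4608) + 59136 + (-221760) + 332640 + (-221760) + 66528 + (-8316) + 330 = 2190.

2190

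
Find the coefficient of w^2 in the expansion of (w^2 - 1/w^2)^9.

General term: C(9,j)·(w^2)^j·(-1/w^2)^(9-j), with w-exponent 2j − 2(9−j) = 4j − 18.
Set 4j − 18 = 2: j = 5.
C(9,5) = 126; 1^5 = 1; (-1)^4 = 1.
Coefficient = 126 · 1 · 1 = 126.

126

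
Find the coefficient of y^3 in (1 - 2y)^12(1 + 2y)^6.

Coefficient of y^3 = Σ_{j} C(12,j)·(-2)^j·C(6,3-j)·2^(3-j) for j from 0 to 3.
= 160 + (-1440) + 3168 + (-1760) = 128.

128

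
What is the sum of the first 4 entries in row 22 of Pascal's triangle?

1 + 22 + 231 + 1540 = 1794.

1794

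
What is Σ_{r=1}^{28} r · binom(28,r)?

3758096384

Differentiating (1+x)^28 and setting x=1: Σ r·C(28,r) = 28·2^27 = 3758096384.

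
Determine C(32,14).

471435600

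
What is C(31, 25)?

736281

C(31,25) = C(31,6) by symmetry.
C(31,6) = (31·30·29·28·27·26) / 6! = 530122320 / 720 = 736281.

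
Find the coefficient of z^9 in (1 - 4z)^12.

-57671680

The general term is C(12,j)·(1)^j·(-4z)^(12-j); the z^9 term has j = 3.
C(12,3) = 220.
Coefficient = C(12,3) · (-4)^9 = 220 · (-262144) = -57671680.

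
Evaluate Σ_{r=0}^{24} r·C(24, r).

201326592

Differentiating (1+x)^24 and setting x=1: Σ r·C(24,r) = 24·2^23 = 201326592.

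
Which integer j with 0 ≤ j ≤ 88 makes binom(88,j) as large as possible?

44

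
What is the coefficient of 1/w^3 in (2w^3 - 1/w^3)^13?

General term: C(13,j)·(2w^3)^j·(-1/w^3)^(13-j), with w-exponent 3j − 3(13−j) = 6j − 39.
Set 6j − 39 = -3: j = 6.
C(13,6) = 1716; 2^6 = 64; (-1)^7 = -1.
Coefficient = 1716 · 64 · (-1) = -109824.

-109824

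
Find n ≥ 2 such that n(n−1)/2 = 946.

44

n(n−1)/2 = 946 ⇒ n(n−1) = 1892. Since 44·43 = 1892, n = 44.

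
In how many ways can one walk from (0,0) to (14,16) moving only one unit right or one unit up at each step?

145422675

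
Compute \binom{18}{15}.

816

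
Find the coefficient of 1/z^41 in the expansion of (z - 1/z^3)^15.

15

General term: C(15,j)·(z)^j·(-1/z^3)^(15-j), with z-exponent 1j − 3(15−j) = 4j − 45.
Set 4j − 45 = -41: j = 1.
C(15,1) = 15; 1^1 = 1; (-1)^14 = 1.
Coefficient = 15 · 1 · 1 = 15.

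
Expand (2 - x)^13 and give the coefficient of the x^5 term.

The general term is C(13,j)·(2)^j·(-x)^(13-j); the x^5 term has j = 8.
C(13,8) = 1287.
Coefficient = C(13,8) · 2^8 · (-1)^5 = 1287 · 256 · (-1) = -329472.

-329472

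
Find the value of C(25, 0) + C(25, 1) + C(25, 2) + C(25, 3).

1 + 25 + 300 + 2300 = 2626.

2626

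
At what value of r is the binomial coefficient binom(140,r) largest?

C(140,r) is maximized at r = 140/2 = 70.

70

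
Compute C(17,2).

C(17,2) = (17·16) / 2! = 272 / 2 = 136.

136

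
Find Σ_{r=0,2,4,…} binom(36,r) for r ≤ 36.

34359738368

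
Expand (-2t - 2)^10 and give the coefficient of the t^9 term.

10240

The general term is C(10,j)·(-2t)^j·(-2)^(10-j); the t^9 term has j = 9.
C(10,9) = 10.
Coefficient = C(10,9) · (-2)^9 · (-2)^1 = 10 · (-512) · (-2) = 10240.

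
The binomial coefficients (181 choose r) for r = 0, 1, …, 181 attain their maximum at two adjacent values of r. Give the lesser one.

90

For odd n = 181, C(181,r) peaks at r = (n−1)/2 and (n+1)/2; the lesser is 90.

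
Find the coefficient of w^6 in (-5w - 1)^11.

-7218750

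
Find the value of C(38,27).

C(38,27) = C(38,11) by symmetry.
C(38,11) = (38·37·36·35·34·33·32·31·30·29·28) / 11! = 48032775105638400 / 39916800 = 1203322288.

1203322288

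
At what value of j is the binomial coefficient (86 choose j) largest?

43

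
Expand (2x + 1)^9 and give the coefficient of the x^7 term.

The general term is C(9,j)·(2x)^j·(1)^(9-j); the x^7 term has j = 7.
C(9,7) = 36.
Coefficient = C(9,7) · 2^7 = 36 · 128 = 4608.

4608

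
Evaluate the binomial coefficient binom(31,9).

C(31,9) = (31·30·29·28·27·26·25·24·23) / 9! = 7315688016000 / 362880 = 20160075.

20160075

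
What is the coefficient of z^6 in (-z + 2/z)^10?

General term: C(10,j)·(-z)^j·(2/z)^(10-j), with z-exponent 1j − 1(10−j) = 2j − 10.
Set 2j − 10 = 6: j = 8.
C(10,8) = 45; (-1)^8 = 1; 2^2 = 4.
Coefficient = 45 · 1 · 4 = 180.

180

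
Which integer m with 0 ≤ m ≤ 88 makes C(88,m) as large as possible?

C(88,m) is maximized at m = 88/2 = 44.

44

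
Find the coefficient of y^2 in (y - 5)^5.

The general term is C(5,j)·(y)^j·(-5)^(5-j); the y^2 term has j = 2.
C(5,2) = 10.
Coefficient = C(5,2) · (-5)^3 = 10 · (-125) = -1250.

-1250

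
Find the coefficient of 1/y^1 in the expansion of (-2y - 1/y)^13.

-109824

General term: C(13,j)·(-2y)^j·(-1/y)^(13-j), with y-exponent 1j − 1(13−j) = 2j − 13.
Set 2j − 13 = -1: j = 6.
C(13,6) = 1716; (-2)^6 = 64; (-1)^7 = -1.
Coefficient = 1716 · 64 · (-1) = -109824.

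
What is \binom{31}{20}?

84672315

C(31,20) = C(31,11) by symmetry.
C(31,11) = (31·30·29·28·27·26·25·24·23·22·21) / 11! = 3379847863392000 / 39916800 = 84672315.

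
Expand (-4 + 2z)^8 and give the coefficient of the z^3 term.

-458752

The general term is C(8,j)·(-4)^j·(2z)^(8-j); the z^3 term has j = 5.
C(8,5) = 56.
Coefficient = C(8,5) · (-4)^5 · 2^3 = 56 · (-1024) · 8 = -458752.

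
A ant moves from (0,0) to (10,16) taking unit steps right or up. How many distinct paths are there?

5311735

Each path is a sequence of 26 steps with 10 rights: C(26,10) = 5311735.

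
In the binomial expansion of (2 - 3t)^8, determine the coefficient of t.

-3072

The general term is C(8,j)·(2)^j·(-3t)^(8-j); the t^1 term has j = 7.
C(8,7) = 8.
Coefficient = C(8,7) · 2^7 · (-3)^1 = 8 · 128 · (-3) = -3072.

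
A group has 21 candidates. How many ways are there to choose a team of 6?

54264

This is C(21,6) = 54264.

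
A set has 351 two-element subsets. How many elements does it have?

27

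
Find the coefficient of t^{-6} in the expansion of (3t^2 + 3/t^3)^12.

491051484

General term: C(12,j)·(3t^2)^j·(3/t^3)^(12-j), with t-exponent 2j − 3(12−j) = 5j − 36.
Set 5j − 36 = -6: j = 6.
C(12,6) = 924; 3^6 = 729; 3^6 = 729.
Coefficient = 924 · 729 · 729 = 491051484.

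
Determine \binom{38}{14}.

9669554100

C(38,14) = (38·37·36·35·34·33·32·31·30·29·28·27·26·25) / 14! = 842975203103953920000 / 87178291200 = 9669554100.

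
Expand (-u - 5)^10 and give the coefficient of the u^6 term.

131250

The general term is C(10,j)·(-u)^j·(-5)^(10-j); the u^6 term has j = 6.
C(10,6) = 210.
Coefficient = C(10,6) · (-5)^4 = 210 · 625 = 131250.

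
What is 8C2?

C(8,2) = (8·7) / 2! = 56 / 2 = 28.

28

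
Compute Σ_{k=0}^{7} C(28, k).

1 + 28 + 378 + 3276 + 20475 + 98280 + 376740 + 1184040 = 1683218.

1683218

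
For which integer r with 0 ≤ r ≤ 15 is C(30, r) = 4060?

C(30,r) increases on 0 ≤ r ≤ 15. C(30,2) = 435 and C(30,3) = 4060, so r = 3.

3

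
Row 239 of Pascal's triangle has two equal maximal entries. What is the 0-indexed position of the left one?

For odd n = 239, C(239,r) peaks at r = (n−1)/2 and (n+1)/2; the lesser is 119.

119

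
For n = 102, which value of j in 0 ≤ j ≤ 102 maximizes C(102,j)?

C(102,j) is maximized at j = 102/2 = 51.

51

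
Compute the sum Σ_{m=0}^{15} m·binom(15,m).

245760

Since m·C(15,m) = 15·C(14,m−1), the sum is 15·2^14 = 15·16384 = 245760.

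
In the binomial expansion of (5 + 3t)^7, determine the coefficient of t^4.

The general term is C(7,j)·(5)^j·(3t)^(7-j); the t^4 term has j = 3.
C(7,3) = 35.
Coefficient = C(7,3) · 5^3 · 3^4 = 35 · 125 · 81 = 354375.

354375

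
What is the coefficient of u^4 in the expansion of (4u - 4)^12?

8304721920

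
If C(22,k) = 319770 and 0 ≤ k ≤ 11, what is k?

C(22,k) increases on 0 ≤ k ≤ 11. C(22,7) = 170544 and C(22,8) = 319770, so k = 8.

8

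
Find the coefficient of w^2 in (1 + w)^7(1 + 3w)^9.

534

Coefficient of w^2 = Σ_{j} C(7,j)·1^j·C(9,2-j)·3^(2-j) for j from 0 to 2.
= 324 + 189 + 21 = 534.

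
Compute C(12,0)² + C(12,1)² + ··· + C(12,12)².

Σ C(12,i)² is the coefficient of x^12 in (1+x)^12(1+x)^12 = (1+x)^24, i.e. C(24,12) = 2704156.

2704156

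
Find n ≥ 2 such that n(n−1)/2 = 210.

21

n(n−1)/2 = 210 ⇒ n(n−1) = 420. Since 21·20 = 420, n = 21.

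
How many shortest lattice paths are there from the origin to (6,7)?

Each path is a sequence of 13 steps with 6 rights: C(13,6) = 1716.

1716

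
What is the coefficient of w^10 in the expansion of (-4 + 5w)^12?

10312500000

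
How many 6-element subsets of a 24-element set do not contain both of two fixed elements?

All 6-subsets: C(24,6) = 134596. Those containing both fixed elements: C(22,4) = 7315.
134596 − 7315 = 127281.

127281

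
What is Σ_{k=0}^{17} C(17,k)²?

By Vandermonde's identity, Σ C(17,k)² = C(34,17) = 2333606220.

2333606220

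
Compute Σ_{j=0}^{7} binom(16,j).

26333

1 + 16 + 120 + 560 + 1820 + 4368 + 8008 + 11440 = 26333.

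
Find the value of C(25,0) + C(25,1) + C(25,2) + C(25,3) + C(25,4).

15276

1 + 25 + 300 + 2300 + 12650 = 15276.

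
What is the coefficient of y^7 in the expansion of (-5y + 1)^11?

-25781250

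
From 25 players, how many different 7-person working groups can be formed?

480700

This is C(25,7) = 480700.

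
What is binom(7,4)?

35

C(7,4) = C(7,3) by symmetry.
C(7,3) = (7·6·5) / 3! = 210 / 6 = 35.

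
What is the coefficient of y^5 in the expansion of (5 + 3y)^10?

The general term is C(10,j)·(5)^j·(3y)^(10-j); the y^5 term has j = 5.
C(10,5) = 252.
Coefficient = C(10,5) · 5^5 · 3^5 = 252 · 3125 · 243 = 191362500.

191362500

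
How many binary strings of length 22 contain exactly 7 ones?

170544

Choose the 7 positions: C(22,7) = 170544.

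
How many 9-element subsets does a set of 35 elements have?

70607460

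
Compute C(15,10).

3003

C(15,10) = C(15,5) by symmetry.
C(15,5) = (15·14·13·12·11) / 5! = 360360 / 120 = 3003.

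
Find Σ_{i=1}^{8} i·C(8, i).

Since i·C(8,i) = 8·C(7,i−1), the sum is 8·2^7 = 8·128 = 1024.

1024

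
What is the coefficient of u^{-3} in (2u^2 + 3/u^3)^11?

7185024

General term: C(11,j)·(2u^2)^j·(3/u^3)^(11-j), with u-exponent 2j − 3(11−j) = 5j − 33.
Set 5j − 33 = -3: j = 6.
C(11,6) = 462; 2^6 = 64; 3^5 = 243.
Coefficient = 462 · 64 · 243 = 7185024.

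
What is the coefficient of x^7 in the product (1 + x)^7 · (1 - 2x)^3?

-69

Coefficient of x^7 = Σ_{j} C(7,j)·1^j·C(3,7-j)·(-2)^(7-j) for j from 4 to 7.
= (-280) + 252 + (-42) + 1 = -69.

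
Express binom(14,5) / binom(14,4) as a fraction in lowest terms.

C(n,k+1)/C(n,k) = (n−k)/(k+1) = (14−4)/(4+1) = 10/5 = 2.

2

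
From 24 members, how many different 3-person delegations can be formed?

2024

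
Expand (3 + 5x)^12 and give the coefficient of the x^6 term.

The general term is C(12,j)·(3)^j·(5x)^(12-j); the x^6 term has j = 6.
C(12,6) = 924.
Coefficient = C(12,6) · 3^6 · 5^6 = 924 · 729 · 15625 = 10524937500.

10524937500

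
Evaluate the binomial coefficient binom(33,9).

38567100

C(33,9) = (33·32·31·30·29·28·27·26·25) / 9! = 13995229248000 / 362880 = 38567100.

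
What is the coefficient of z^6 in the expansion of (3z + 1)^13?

The general term is C(13,j)·(3z)^j·(1)^(13-j); the z^6 term has j = 6.
C(13,6) = 1716.
Coefficient = C(13,6) · 3^6 = 1716 · 729 = 1250964.

1250964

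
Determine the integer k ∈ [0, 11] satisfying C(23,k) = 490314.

8

C(23,k) increases on 0 ≤ k ≤ 11. C(23,7) = 245157 and C(23,8) = 490314, so k = 8.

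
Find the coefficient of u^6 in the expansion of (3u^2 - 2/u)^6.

General term: C(6,j)·(3u^2)^j·(-2/u)^(6-j), with u-exponent 2j − 1(6−j) = 3j − 6.
Set 3j − 6 = 6: j = 4.
C(6,4) = 15; 3^4 = 81; (-2)^2 = 4.
Coefficient = 15 · 81 · 4 = 4860.

4860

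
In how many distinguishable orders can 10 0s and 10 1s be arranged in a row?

184756

Choose positions for the 0s: C(20,10) = 184756.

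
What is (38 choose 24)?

9669554100

C(38,24) = C(38,14) by symmetry.
C(38,14) = (38·37·36·35·34·33·32·31·30·29·28·27·26·25) / 14! = 842975203103953920000 / 87178291200 = 9669554100.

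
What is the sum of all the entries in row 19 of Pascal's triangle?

524288

The entries of row 19 sum to 2^19 = 524288.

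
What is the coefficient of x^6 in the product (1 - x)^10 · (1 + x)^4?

27

Coefficient of x^6 = Σ_{j} C(10,j)·(-1)^j·C(4,6-j)·1^(6-j) for j from 2 to 6.
= 45 + (-480) + 1260 + (-1008) + 210 = 27.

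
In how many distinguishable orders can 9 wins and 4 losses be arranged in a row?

715

Choose positions for the wins: C(13,9) = 715.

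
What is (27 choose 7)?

C(27,7) = (27·26·25·24·23·22·21) / 7! = 4475671200 / 5040 = 888030.

888030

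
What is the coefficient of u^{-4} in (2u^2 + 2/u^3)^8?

17920

General term: C(8,j)·(2u^2)^j·(2/u^3)^(8-j), with u-exponent 2j − 3(8−j) = 5j − 24.
Set 5j − 24 = -4: j = 4.
C(8,4) = 70; 2^4 = 16; 2^4 = 16.
Coefficient = 70 · 16 · 16 = 17920.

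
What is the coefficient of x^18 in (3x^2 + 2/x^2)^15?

1934445240

General term: C(15,j)·(3x^2)^j·(2/x^2)^(15-j), with x-exponent 2j − 2(15−j) = 4j − 30.
Set 4j − 30 = 18: j = 12.
C(15,12) = 455; 3^12 = 531441; 2^3 = 8.
Coefficient = 455 · 531441 · 8 = 1934445240.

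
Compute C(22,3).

C(22,3) = (22·21·20) / 3! = 9240 / 6 = 1540.

1540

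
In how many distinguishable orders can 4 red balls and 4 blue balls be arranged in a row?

Choose positions for the red balls: C(8,4) = 70.

70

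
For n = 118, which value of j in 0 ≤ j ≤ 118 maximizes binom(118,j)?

C(118,j) is maximized at j = 118/2 = 59.

59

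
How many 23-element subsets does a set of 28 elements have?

C(28,23) = C(28,5) by symmetry.
C(28,5) = (28·27·26·25·24) / 5! = 11793600 / 120 = 98280.

98280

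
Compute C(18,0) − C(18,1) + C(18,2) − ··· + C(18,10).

19448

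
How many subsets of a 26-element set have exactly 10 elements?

5311735

Choose the 10 positions: C(26,10) = 5311735.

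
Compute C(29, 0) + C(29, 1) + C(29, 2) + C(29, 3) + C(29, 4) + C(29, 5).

146596

1 + 29 + 406 + 3654 + 23751 + 118755 = 146596.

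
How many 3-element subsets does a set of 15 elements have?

455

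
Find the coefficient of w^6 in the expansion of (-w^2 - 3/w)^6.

135

General term: C(6,j)·(-w^2)^j·(-3/w)^(6-j), with w-exponent 2j − 1(6−j) = 3j − 6.
Set 3j − 6 = 6: j = 4.
C(6,4) = 15; (-1)^4 = 1; (-3)^2 = 9.
Coefficient = 15 · 1 · 9 = 135.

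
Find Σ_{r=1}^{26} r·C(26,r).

Since r·C(26,r) = 26·C(25,r−1), the sum is 26·2^25 = 26·33554432 = 872415232.

872415232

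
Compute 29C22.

C(29,22) = C(29,7) by symmetry.
C(29,7) = (29·28·27·26·25·24·23) / 7! = 7866331200 / 5040 = 1560780.

1560780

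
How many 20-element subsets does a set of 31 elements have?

C(31,20) = C(31,11) by symmetry.
C(31,11) = (31·30·29·28·27·26·25·24·23·22·21) / 11! = 3379847863392000 / 39916800 = 84672315.

84672315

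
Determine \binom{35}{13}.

1476337800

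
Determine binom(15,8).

C(15,8) = C(15,7) by symmetry.
C(15,7) = (15·14·13·12·11·10·9) / 7! = 32432400 / 5040 = 6435.

6435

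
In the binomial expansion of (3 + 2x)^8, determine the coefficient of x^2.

81648

The general term is C(8,j)·(3)^j·(2x)^(8-j); the x^2 term has j = 6.
C(8,6) = 28.
Coefficient = C(8,6) · 3^6 · 2^2 = 28 · 729 · 4 = 81648.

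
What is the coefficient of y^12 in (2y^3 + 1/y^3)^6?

192

General term: C(6,j)·(2y^3)^j·(1/y^3)^(6-j), with y-exponent 3j − 3(6−j) = 6j − 18.
Set 6j − 18 = 12: j = 5.
C(6,5) = 6; 2^5 = 32; 1^1 = 1.
Coefficient = 6 · 32 · 1 = 192.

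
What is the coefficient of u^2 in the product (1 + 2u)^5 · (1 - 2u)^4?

-16

Coefficient of u^2 = Σ_{j} C(5,j)·2^j·C(4,2-j)·(-2)^(2-j) for j from 0 to 2.
= 24 + (-80) + 40 = -16.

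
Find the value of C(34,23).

286097760

C(34,23) = C(34,11) by symmetry.
C(34,11) = (34·33·32·31·30·29·28·27·26·25·24) / 11! = 11420107066368000 / 39916800 = 286097760.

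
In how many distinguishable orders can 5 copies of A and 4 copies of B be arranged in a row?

Choose positions for the A's: C(9,5) = 126.

126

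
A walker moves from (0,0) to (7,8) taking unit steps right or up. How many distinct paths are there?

6435

Each path is a sequence of 15 steps with 7 rights: C(15,7) = 6435.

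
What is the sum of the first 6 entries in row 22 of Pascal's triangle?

1 + 22 + 231 + 1540 + 7315 + 26334 = 35443.

35443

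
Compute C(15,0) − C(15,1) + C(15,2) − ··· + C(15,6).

The partial alternating sum Σ_{k=0}^{6} (−1)^k C(15,k) = (−1)^6 C(14,6) = 3003.

3003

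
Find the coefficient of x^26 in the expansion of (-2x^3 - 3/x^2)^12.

General term: C(12,j)·(-2x^3)^j·(-3/x^2)^(12-j), with x-exponent 3j − 2(12−j) = 5j − 24.
Set 5j − 24 = 26: j = 10.
C(12,10) = 66; (-2)^10 = 1024; (-3)^2 = 9.
Coefficient = 66 · 1024 · 9 = 608256.

608256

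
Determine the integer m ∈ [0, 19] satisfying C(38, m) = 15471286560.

C(38,m) increases on 0 ≤ m ≤ 19. C(38,14) = 9669554100 and C(38,15) = 15471286560, so m = 15.

15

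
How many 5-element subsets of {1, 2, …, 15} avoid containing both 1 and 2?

2717

All 5-subsets: C(15,5) = 3003. Those containing both fixed elements: C(13,3) = 286.
3003 − 286 = 2717.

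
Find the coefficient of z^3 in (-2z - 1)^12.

The general term is C(12,j)·(-2z)^j·(-1)^(12-j); the z^3 term has j = 3.
C(12,3) = 220.
Coefficient = C(12,3) · (-2)^3 · (-1)^9 = 220 · (-8) · (-1) = 1760.

1760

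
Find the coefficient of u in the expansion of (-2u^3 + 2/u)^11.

-337920

General term: C(11,j)·(-2u^3)^j·(2/u)^(11-j), with u-exponent 3j − 1(11−j) = 4j − 11.
Set 4j − 11 = 1: j = 3.
C(11,3) = 165; (-2)^3 = -8; 2^8 = 256.
Coefficient = 165 · (-8) · 256 = -337920.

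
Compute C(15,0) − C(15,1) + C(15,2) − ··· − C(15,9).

The partial alternating sum Σ_{k=0}^{9} (−1)^k C(15,k) = (−1)^9 C(14,9) = -2002.

-2002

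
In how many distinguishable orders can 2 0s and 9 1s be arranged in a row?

Choose positions for the 0s: C(11,2) = 55.

55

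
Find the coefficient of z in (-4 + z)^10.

-2621440

The general term is C(10,j)·(-4)^j·(z)^(10-j); the z^1 term has j = 9.
C(10,9) = 10.
Coefficient = C(10,9) · (-4)^9 = 10 · (-262144) = -2621440.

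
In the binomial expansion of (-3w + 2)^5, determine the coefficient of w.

The general term is C(5,j)·(-3w)^j·(2)^(5-j); the w^1 term has j = 1.
C(5,1) = 5.
Coefficient = C(5,1) · (-3)^1 · 2^4 = 5 · (-3) · 16 = -240.

-240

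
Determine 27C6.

C(27,6) = (27·26·25·24·23·22) / 6! = 213127200 / 720 = 296010.

296010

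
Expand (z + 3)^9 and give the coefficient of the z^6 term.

The general term is C(9,j)·(z)^j·(3)^(9-j); the z^6 term has j = 6.
C(9,6) = 84.
Coefficient = C(9,6) · 3^3 = 84 · 27 = 2268.

2268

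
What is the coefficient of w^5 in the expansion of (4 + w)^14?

The general term is C(14,j)·(4)^j·(w)^(14-j); the w^5 term has j = 9.
C(14,9) = 2002.
Coefficient = C(14,9) · 4^9 = 2002 · 262144 = 524812288.

524812288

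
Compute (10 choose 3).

120

C(10,3) = (10·9·8) / 3! = 720 / 6 = 120.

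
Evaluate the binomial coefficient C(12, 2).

66

C(12,2) = (12·11) / 2! = 132 / 2 = 66.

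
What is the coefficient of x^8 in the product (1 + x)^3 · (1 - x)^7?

Coefficient of x^8 = Σ_{j} C(3,j)·1^j·C(7,8-j)·(-1)^(8-j) for j from 1 to 3.
= (-3) + 21 + (-21) = -3.

-3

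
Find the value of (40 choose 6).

3838380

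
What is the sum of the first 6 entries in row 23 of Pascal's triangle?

44552

1 + 23 + 253 + 1771 + 8855 + 33649 = 44552.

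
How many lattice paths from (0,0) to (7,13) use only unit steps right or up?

77520

Each path is a sequence of 20 steps with 7 rights: C(20,7) = 77520.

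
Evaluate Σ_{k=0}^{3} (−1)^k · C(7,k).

The partial alternating sum Σ_{k=0}^{3} (−1)^k C(7,k) = (−1)^3 C(6,3) = -20.

-20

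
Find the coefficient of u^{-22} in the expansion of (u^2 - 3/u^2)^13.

6908733

General term: C(13,j)·(u^2)^j·(-3/u^2)^(13-j), with u-exponent 2j − 2(13−j) = 4j − 26.
Set 4j − 26 = -22: j = 1.
C(13,1) = 13; 1^1 = 1; (-3)^12 = 531441.
Coefficient = 13 · 1 · 531441 = 6908733.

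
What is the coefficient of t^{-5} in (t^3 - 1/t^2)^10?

-120

General term: C(10,j)·(t^3)^j·(-1/t^2)^(10-j), with t-exponent 3j − 2(10−j) = 5j − 20.
Set 5j − 20 = -5: j = 3.
C(10,3) = 120; 1^3 = 1; (-1)^7 = -1.
Coefficient = 120 · 1 · (-1) = -120.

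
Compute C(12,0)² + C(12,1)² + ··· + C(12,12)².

2704156

By Vandermonde's identity, Σ C(12,i)² = C(24,12) = 2704156.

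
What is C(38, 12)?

C(38,12) = (38·37·36·35·34·33·32·31·30·29·28·27) / 12! = 1296884927852236800 / 479001600 = 2707475148.

2707475148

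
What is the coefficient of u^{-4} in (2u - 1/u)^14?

-64064

General term: C(14,j)·(2u)^j·(-1/u)^(14-j), with u-exponent 1j − 1(14−j) = 2j − 14.
Set 2j − 14 = -4: j = 5.
C(14,5) = 2002; 2^5 = 32; (-1)^9 = -1.
Coefficient = 2002 · 32 · (-1) = -64064.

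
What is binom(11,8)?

165

C(11,8) = C(11,3) by symmetry.
C(11,3) = (11·10·9) / 3! = 990 / 6 = 165.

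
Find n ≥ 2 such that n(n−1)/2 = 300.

n(n−1)/2 = 300 ⇒ n(n−1) = 600. Since 25·24 = 600, n = 25.

25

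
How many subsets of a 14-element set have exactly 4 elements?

1001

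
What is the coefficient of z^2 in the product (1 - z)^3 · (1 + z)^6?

Coefficient of z^2 = Σ_{j} C(3,j)·(-1)^j·C(6,2-j)·1^(2-j) for j from 0 to 2.
= 15 + (-18) + 3 = 0.

0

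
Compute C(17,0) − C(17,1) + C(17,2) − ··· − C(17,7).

-11440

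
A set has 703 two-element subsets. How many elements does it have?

38

n(n−1)/2 = 703 ⇒ n(n−1) = 1406. Since 38·37 = 1406, n = 38.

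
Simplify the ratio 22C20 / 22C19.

C(n,k+1)/C(n,k) = (n−k)/(k+1) = (22−19)/(19+1) = 3/20.

3/20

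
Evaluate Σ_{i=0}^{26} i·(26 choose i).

872415232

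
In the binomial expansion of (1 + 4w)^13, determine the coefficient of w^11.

327155712

The general term is C(13,j)·(1)^j·(4w)^(13-j); the w^11 term has j = 2.
C(13,2) = 78.
Coefficient = C(13,2) · 4^11 = 78 · 4194304 = 327155712.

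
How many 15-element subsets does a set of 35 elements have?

C(35,15) = (35·34·33·32·31·30·29·28·27·26·25·24·23·22·21) / 15! = 4247252019052922880000 / 1307674368000 = 3247943160.

3247943160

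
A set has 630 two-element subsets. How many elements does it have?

36

n(n−1)/2 = 630 ⇒ n(n−1) = 1260. Since 36·35 = 1260, n = 36.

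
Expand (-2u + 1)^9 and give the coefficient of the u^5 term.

The general term is C(9,j)·(-2u)^j·(1)^(9-j); the u^5 term has j = 5.
C(9,5) = 126.
Coefficient = C(9,5) · (-2)^5 = 126 · (-32) = -4032.

-4032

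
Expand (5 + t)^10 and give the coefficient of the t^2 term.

The general term is C(10,j)·(5)^j·(t)^(10-j); the t^2 term has j = 8.
C(10,8) = 45.
Coefficient = C(10,8) · 5^8 = 45 · 390625 = 17578125.

17578125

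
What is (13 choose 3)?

286

C(13,3) = (13·12·11) / 3! = 1716 / 6 = 286.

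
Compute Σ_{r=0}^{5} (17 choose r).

9402

1 + 17 + 136 + 680 + 2380 + 6188 = 9402.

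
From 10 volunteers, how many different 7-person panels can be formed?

120

This is C(10,7) = 120.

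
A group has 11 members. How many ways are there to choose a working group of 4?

This is C(11,4) = 330.

330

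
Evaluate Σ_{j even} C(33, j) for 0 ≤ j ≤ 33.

4294967296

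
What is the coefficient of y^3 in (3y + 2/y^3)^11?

General term: C(11,j)·(3y)^j·(2/y^3)^(11-j), with y-exponent 1j − 3(11−j) = 4j − 33.
Set 4j − 33 = 3: j = 9.
C(11,9) = 55; 3^9 = 19683; 2^2 = 4.
Coefficient = 55 · 19683 · 4 = 4330260.

4330260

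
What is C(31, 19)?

C(31,19) = C(31,12) by symmetry.
C(31,12) = (31·30·29·28·27·26·25·24·23·22·21·20) / 12! = 67596957267840000 / 479001600 = 141120525.

141120525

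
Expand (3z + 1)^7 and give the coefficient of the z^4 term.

The general term is C(7,j)·(3z)^j·(1)^(7-j); the z^4 term has j = 4.
C(7,4) = 35.
Coefficient = C(7,4) · 3^4 = 35 · 81 = 2835.

2835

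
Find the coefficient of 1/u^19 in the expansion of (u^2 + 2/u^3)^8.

1024

General term: C(8,j)·(u^2)^j·(2/u^3)^(8-j), with u-exponent 2j − 3(8−j) = 5j − 24.
Set 5j − 24 = -19: j = 1.
C(8,1) = 8; 1^1 = 1; 2^7 = 128.
Coefficient = 8 · 1 · 128 = 1024.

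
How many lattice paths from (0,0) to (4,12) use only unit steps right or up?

Each path is a sequence of 16 steps with 4 rights: C(16,4) = 1820.

1820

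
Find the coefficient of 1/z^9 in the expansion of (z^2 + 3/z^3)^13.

General term: C(13,j)·(z^2)^j·(3/z^3)^(13-j), with z-exponent 2j − 3(13−j) = 5j − 39.
Set 5j − 39 = -9: j = 6.
C(13,6) = 1716; 1^6 = 1; 3^7 = 2187.
Coefficient = 1716 · 1 · 2187 = 3752892.

3752892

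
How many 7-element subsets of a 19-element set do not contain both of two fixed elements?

All 7-subsets: C(19,7) = 50388. Those containing both fixed elements: C(17,5) = 6188.
50388 − 6188 = 44200.

44200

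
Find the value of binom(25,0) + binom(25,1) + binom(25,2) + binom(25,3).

1 + 25 + 300 + 2300 = 2626.

2626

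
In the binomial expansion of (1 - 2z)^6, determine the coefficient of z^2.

60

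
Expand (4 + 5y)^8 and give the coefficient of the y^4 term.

The general term is C(8,j)·(4)^j·(5y)^(8-j); the y^4 term has j = 4.
C(8,4) = 70.
Coefficient = C(8,4) · 4^4 · 5^4 = 70 · 256 · 625 = 11200000.

11200000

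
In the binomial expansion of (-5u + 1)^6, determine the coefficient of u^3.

The general term is C(6,j)·(-5u)^j·(1)^(6-j); the u^3 term has j = 3.
C(6,3) = 20.
Coefficient = C(6,3) · (-5)^3 = 20 · (-125) = -2500.

-2500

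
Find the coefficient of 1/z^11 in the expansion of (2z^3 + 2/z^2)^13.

General term: C(13,j)·(2z^3)^j·(2/z^2)^(13-j), with z-exponent 3j − 2(13−j) = 5j − 26.
Set 5j − 26 = -11: j = 3.
C(13,3) = 286; 2^3 = 8; 2^10 = 1024.
Coefficient = 286 · 8 · 1024 = 2342912.

2342912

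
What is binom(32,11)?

C(32,11) = (32·31·30·29·28·27·26·25·24·23·22) / 11! = 5150244363264000 / 39916800 = 129024480.

129024480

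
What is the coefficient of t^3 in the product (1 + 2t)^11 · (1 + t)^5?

2650

Coefficient of t^3 = Σ_{j} C(11,j)·2^j·C(5,3-j)·1^(3-j) for j from 0 to 3.
= 10 + 220 + 1100 + 1320 = 2650.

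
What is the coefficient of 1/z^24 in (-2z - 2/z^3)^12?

901120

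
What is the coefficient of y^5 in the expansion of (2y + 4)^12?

The general term is C(12,j)·(2y)^j·(4)^(12-j); the y^5 term has j = 5.
C(12,5) = 792.
Coefficient = C(12,5) · 2^5 · 4^7 = 792 · 32 · 16384 = 415236096.

415236096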